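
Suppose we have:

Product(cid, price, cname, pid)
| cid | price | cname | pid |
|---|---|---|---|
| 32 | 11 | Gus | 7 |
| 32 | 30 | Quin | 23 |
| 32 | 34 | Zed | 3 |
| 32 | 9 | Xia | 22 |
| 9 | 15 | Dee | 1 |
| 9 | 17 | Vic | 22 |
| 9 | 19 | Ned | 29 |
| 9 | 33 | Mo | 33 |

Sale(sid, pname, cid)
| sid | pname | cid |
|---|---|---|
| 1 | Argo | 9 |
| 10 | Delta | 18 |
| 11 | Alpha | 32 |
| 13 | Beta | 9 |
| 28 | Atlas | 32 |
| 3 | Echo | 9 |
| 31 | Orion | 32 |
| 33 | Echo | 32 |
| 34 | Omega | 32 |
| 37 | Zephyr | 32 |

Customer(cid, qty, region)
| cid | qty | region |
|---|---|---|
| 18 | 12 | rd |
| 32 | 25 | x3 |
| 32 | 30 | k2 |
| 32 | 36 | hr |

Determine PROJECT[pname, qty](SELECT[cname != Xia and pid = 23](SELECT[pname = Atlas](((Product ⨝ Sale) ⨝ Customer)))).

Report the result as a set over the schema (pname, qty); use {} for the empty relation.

{(Atlas, 25), (Atlas, 30), (Atlas, 36)}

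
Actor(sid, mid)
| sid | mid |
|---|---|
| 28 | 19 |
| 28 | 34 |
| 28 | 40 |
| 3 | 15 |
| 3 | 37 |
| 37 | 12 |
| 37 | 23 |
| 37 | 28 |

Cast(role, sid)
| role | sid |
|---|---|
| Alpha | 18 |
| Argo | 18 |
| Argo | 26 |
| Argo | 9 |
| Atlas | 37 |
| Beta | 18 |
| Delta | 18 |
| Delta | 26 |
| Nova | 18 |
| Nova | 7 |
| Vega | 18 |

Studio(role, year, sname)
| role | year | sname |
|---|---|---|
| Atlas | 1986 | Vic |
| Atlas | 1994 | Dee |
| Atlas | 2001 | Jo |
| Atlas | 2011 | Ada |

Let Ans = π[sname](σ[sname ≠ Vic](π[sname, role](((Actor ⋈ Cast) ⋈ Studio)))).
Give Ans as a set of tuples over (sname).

Joining Actor and Cast on sid yields {(37, 12, Atlas), (37, 23, Atlas), (37, 28, Atlas)}.
Joining (Actor ⋈ Cast) and Studio on role yields {(37, 12, Atlas, 1986, Vic), (37, 12, Atlas, 1994, Dee), (37, 12, Atlas, 2001, Jo), (37, 12, Atlas, 2011, Ada), (37, 23, Atlas, 1986, Vic), (37, 23, Atlas, 1994, Dee), (37, 23, Atlas, 2001, Jo), (37, 23, Atlas, 2011, Ada), (37, 28, Atlas, 1986, Vic), (37, 28, Atlas, 1994, Dee), (37, 28, Atlas, 2001, Jo), (37, 28, Atlas, 2011, Ada)}.
π_{sname, role} gives {(Ada, Atlas), (Dee, Atlas), (Jo, Atlas), (Vic, Atlas)} (8 duplicate(s) eliminated).
σ[sname ≠ Vic]: keep tuples satisfying sname ≠ Vic → {(Ada, Atlas), (Dee, Atlas), (Jo, Atlas)}
π_{sname} gives {Ada, Dee, Jo}.

{Ada, Dee, Jo}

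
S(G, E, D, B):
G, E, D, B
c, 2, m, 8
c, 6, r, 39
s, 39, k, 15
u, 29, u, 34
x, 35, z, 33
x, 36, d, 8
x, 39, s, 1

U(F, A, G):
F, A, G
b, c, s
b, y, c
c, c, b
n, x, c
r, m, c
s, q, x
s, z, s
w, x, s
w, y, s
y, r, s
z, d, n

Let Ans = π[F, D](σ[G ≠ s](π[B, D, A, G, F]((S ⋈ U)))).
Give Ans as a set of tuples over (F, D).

{(b, m), (b, r), (n, m), (n, r), (r, m), (r, r), (s, d), (s, s), (s, z)}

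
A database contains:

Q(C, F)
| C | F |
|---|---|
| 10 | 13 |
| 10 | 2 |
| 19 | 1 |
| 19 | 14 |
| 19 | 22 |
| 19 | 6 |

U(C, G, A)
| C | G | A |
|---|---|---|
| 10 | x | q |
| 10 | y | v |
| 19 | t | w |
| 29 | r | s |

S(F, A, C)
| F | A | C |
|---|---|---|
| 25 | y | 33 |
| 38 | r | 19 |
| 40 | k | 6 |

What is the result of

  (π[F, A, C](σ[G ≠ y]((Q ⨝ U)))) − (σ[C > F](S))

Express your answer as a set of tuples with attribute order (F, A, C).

{(1, w, 19), (13, q, 10), (14, w, 19), (2, q, 10), (22, w, 19), (6, w, 19)}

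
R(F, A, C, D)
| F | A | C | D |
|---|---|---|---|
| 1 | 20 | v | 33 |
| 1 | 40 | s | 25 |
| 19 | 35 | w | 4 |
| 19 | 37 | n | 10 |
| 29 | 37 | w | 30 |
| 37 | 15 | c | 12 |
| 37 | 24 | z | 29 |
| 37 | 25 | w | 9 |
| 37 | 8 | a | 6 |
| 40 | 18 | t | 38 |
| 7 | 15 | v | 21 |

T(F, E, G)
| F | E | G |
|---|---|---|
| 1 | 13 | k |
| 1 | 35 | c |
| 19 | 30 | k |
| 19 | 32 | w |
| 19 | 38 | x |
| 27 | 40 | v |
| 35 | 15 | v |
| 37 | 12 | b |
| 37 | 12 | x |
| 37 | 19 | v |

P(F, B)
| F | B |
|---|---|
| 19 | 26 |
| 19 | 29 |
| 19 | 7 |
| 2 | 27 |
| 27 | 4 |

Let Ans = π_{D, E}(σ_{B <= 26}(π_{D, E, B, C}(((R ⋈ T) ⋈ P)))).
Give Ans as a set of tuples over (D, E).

{(10, 30), (10, 32), (10, 38), (4, 30), (4, 32), (4, 38)}

Joining R and T on F yields {(1, 20, v, 33, 13, k), (1, 20, v, 33, 35, c), (1, 40, s, 25, 13, k), (1, 40, s, 25, 35, c), (19, 35, w, 4, 30, k), (19, 35, w, 4, 32, w), (19, 35, w, 4, 38, x), (19, 37, n, 10, 30, k), (19, 37, n, 10, 32, w), (19, 37, n, 10, 38, x), (37, 15, c, 12, 12, b), (37, 15, c, 12, 12, x), (37, 15, c, 12, 19, v), (37, 24, z, 29, 12, b), (37, 24, z, 29, 12, x), (37, 24, z, 29, 19, v), (37, 25, w, 9, 12, b), (37, 25, w, 9, 12, x), (37, 25, w, 9, 19, v), (37, 8, a, 6, 12, b), (37, 8, a, 6, 12, x), (37, 8, a, 6, 19, v)}.
Joining (R ⋈ T) and P on F yields {(19, 35, w, 4, 30, k, 26), (19, 35, w, 4, 30, k, 29), (19, 35, w, 4, 30, k, 7), (19, 35, w, 4, 32, w, 26), (19, 35, w, 4, 32, w, 29), (19, 35, w, 4, 32, w, 7), (19, 35, w, 4, 38, x, 26), (19, 35, w, 4, 38, x, 29), (19, 35, w, 4, 38, x, 7), (19, 37, n, 10, 30, k, 26), (19, 37, n, 10, 30, k, 29), (19, 37, n, 10, 30, k, 7), (19, 37, n, 10, 32, w, 26), (19, 37, n, 10, 32, w, 29), (19, 37, n, 10, 32, w, 7), (19, 37, n, 10, 38, x, 26), (19, 37, n, 10, 38, x, 29), (19, 37, n, 10, 38, x, 7)}.
Projecting to D, E, B, C: {(10, 30, 26, n), (10, 30, 29, n), (10, 30, 7, n), (10, 32, 26, n), (10, 32, 29, n), (10, 32, 7, n), (10, 38, 26, n), (10, 38, 29, n), (10, 38, 7, n), (4, 30, 26, w), (4, 30, 29, w), (4, 30, 7, w), (4, 32, 26, w), (4, 32, 29, w), (4, 32, 7, w), (4, 38, 26, w), (4, 38, 29, w), (4, 38, 7, w)}
Filtering on B <= 26 leaves {(10, 30, 26, n), (10, 30, 7, n), (10, 32, 26, n), (10, 32, 7, n), (10, 38, 26, n), (10, 38, 7, n), (4, 30, 26, w), (4, 30, 7, w), (4, 32, 26, w), (4, 32, 7, w), (4, 38, 26, w), (4, 38, 7, w)}.
Projecting to D, E (6 duplicate(s) eliminated): {(10, 30), (10, 32), (10, 38), (4, 30), (4, 32), (4, 38)}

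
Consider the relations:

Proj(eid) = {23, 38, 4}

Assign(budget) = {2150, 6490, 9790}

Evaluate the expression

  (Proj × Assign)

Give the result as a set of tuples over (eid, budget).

{(23, 2150), (23, 6490), (23, 9790), (38, 2150), (38, 6490), (38, 9790), (4, 2150), (4, 6490), (4, 9790)}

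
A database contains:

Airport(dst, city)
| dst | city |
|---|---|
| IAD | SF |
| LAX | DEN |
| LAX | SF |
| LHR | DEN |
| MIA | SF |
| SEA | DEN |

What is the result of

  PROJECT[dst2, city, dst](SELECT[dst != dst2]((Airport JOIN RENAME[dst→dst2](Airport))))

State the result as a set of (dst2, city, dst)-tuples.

ρ[dst→dst2]: schema becomes (dst2, city); tuples unchanged.
Joining Airport and RENAME[dst→dst2](Airport) on city yields {(IAD, SF, IAD), (IAD, SF, LAX), (IAD, SF, MIA), (LAX, DEN, LAX), (LAX, DEN, LHR), (LAX, DEN, SEA), (LAX, SF, IAD), (LAX, SF, LAX), (LAX, SF, MIA), (LHR, DEN, LAX), (LHR, DEN, LHR), (LHR, DEN, SEA), (MIA, SF, IAD), (MIA, SF, LAX), (MIA, SF, MIA), (SEA, DEN, LAX), (SEA, DEN, LHR), (SEA, DEN, SEA)}.
Selection dst != dst2: {(IAD, SF, LAX), (IAD, SF, MIA), (LAX, DEN, LHR), (LAX, DEN, SEA), (LAX, SF, IAD), (LAX, SF, MIA), (LHR, DEN, LAX), (LHR, DEN, SEA), (MIA, SF, IAD), (MIA, SF, LAX), (SEA, DEN, LAX), (SEA, DEN, LHR)}
π[dst2, city, dst]: project onto (dst2, city, dst) → {(IAD, SF, LAX), (IAD, SF, MIA), (LAX, DEN, LHR), (LAX, DEN, SEA), (LAX, SF, IAD), (LAX, SF, MIA), (LHR, DEN, LAX), (LHR, DEN, SEA), (MIA, SF, IAD), (MIA, SF, LAX), (SEA, DEN, LAX), (SEA, DEN, LHR)}

{(IAD, SF, LAX), (IAD, SF, MIA), (LAX, DEN, LHR), (LAX, DEN, SEA), (LAX, SF, IAD), (LAX, SF, MIA), (LHR, DEN, LAX), (LHR, DEN, SEA), (MIA, SF, IAD), (MIA, SF, LAX), (SEA, DEN, LAX), (SEA, DEN, LHR)}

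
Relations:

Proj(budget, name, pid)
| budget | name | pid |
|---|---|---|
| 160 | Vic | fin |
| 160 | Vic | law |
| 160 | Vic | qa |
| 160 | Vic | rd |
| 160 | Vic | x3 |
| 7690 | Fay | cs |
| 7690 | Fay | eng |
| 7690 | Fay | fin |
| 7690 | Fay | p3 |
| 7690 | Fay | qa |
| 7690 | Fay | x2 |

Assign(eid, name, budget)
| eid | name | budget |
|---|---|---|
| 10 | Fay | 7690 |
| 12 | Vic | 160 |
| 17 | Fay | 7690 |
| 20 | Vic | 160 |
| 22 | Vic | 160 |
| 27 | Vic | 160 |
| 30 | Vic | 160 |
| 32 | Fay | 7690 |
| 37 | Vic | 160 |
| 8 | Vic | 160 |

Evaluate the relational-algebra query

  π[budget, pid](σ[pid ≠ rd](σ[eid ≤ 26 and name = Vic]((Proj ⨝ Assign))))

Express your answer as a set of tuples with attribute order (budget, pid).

{(160, fin), (160, law), (160, qa), (160, x3)}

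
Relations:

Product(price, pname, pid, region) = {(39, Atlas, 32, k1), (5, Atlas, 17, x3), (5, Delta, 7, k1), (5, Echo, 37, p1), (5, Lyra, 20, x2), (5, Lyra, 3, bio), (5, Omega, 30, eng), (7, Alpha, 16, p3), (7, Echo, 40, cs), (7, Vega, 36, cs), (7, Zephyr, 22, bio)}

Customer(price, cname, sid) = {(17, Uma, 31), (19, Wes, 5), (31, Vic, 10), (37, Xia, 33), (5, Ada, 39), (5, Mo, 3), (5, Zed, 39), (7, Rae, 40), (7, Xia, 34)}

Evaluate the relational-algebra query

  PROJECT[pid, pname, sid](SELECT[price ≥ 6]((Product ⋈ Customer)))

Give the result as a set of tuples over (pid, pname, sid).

Product ⋈ Customer (natural join on price): {(5, Atlas, 17, x3, Ada, 39), (5, Atlas, 17, x3, Mo, 3), (5, Atlas, 17, x3, Zed, 39), (5, Delta, 7, k1, Ada, 39), (5, Delta, 7, k1, Mo, 3), (5, Delta, 7, k1, Zed, 39), (5, Echo, 37, p1, Ada, 39), (5, Echo, 37, p1, Mo, 3), (5, Echo, 37, p1, Zed, 39), (5, Lyra, 20, x2, Ada, 39), (5, Lyra, 20, x2, Mo, 3), (5, Lyra, 20, x2, Zed, 39), (5, Lyra, 3, bio, Ada, 39), (5, Lyra, 3, bio, Mo, 3), (5, Lyra, 3, bio, Zed, 39), (5, Omega, 30, eng, Ada, 39), (5, Omega, 30, eng, Mo, 3), (5, Omega, 30, eng, Zed, 39), (7, Alpha, 16, p3, Rae, 40), (7, Alpha, 16, p3, Xia, 34), (7, Echo, 40, cs, Rae, 40), (7, Echo, 40, cs, Xia, 34), (7, Vega, 36, cs, Rae, 40), (7, Vega, 36, cs, Xia, 34), (7, Zephyr, 22, bio, Rae, 40), (7, Zephyr, 22, bio, Xia, 34)}
Apply σ_{price ≥ 6}; surviving tuples: {(7, Alpha, 16, p3, Rae, 40), (7, Alpha, 16, p3, Xia, 34), (7, Echo, 40, cs, Rae, 40), (7, Echo, 40, cs, Xia, 34), (7, Vega, 36, cs, Rae, 40), (7, Vega, 36, cs, Xia, 34), (7, Zephyr, 22, bio, Rae, 40), (7, Zephyr, 22, bio, Xia, 34)}
π[pid, pname, sid]: project onto (pid, pname, sid) → {(16, Alpha, 34), (16, Alpha, 40), (22, Zephyr, 34), (22, Zephyr, 40), (36, Vega, 34), (36, Vega, 40), (40, Echo, 34), (40, Echo, 40)}

{(16, Alpha, 34), (16, Alpha, 40), (22, Zephyr, 34), (22, Zephyr, 40), (36, Vega, 34), (36, Vega, 40), (40, Echo, 34), (40, Echo, 40)}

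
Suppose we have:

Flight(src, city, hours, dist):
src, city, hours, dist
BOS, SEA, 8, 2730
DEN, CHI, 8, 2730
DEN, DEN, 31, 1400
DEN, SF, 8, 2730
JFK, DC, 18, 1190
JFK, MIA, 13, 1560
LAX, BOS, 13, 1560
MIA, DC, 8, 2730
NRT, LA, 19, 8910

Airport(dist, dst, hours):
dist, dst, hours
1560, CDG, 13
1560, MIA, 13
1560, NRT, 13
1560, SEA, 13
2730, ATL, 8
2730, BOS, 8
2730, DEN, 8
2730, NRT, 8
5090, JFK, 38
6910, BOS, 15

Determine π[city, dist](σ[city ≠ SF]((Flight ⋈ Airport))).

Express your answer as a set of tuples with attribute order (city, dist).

{(BOS, 1560), (CHI, 2730), (DC, 2730), (MIA, 1560), (SEA, 2730)}

Joining Flight and Airport on hours, dist yields {(BOS, SEA, 8, 2730, ATL), (BOS, SEA, 8, 2730, BOS), (BOS, SEA, 8, 2730, DEN), (BOS, SEA, 8, 2730, NRT), (DEN, CHI, 8, 2730, ATL), (DEN, CHI, 8, 2730, BOS), (DEN, CHI, 8, 2730, DEN), (DEN, CHI, 8, 2730, NRT), (DEN, SF, 8, 2730, ATL), (DEN, SF, 8, 2730, BOS), (DEN, SF, 8, 2730, DEN), (DEN, SF, 8, 2730, NRT), (JFK, MIA, 13, 1560, CDG), (JFK, MIA, 13, 1560, MIA), (JFK, MIA, 13, 1560, NRT), (JFK, MIA, 13, 1560, SEA), (LAX, BOS, 13, 1560, CDG), (LAX, BOS, 13, 1560, MIA), (LAX, BOS, 13, 1560, NRT), (LAX, BOS, 13, 1560, SEA), (MIA, DC, 8, 2730, ATL), (MIA, DC, 8, 2730, BOS), (MIA, DC, 8, 2730, DEN), (MIA, DC, 8, 2730, NRT)}.
Filtering on city ≠ SF leaves {(BOS, SEA, 8, 2730, ATL), (BOS, SEA, 8, 2730, BOS), (BOS, SEA, 8, 2730, DEN), (BOS, SEA, 8, 2730, NRT), (DEN, CHI, 8, 2730, ATL), (DEN, CHI, 8, 2730, BOS), (DEN, CHI, 8, 2730, DEN), (DEN, CHI, 8, 2730, NRT), (JFK, MIA, 13, 1560, CDG), (JFK, MIA, 13, 1560, MIA), (JFK, MIA, 13, 1560, NRT), (JFK, MIA, 13, 1560, SEA), (LAX, BOS, 13, 1560, CDG), (LAX, BOS, 13, 1560, MIA), (LAX, BOS, 13, 1560, NRT), (LAX, BOS, 13, 1560, SEA), (MIA, DC, 8, 2730, ATL), (MIA, DC, 8, 2730, BOS), (MIA, DC, 8, 2730, DEN), (MIA, DC, 8, 2730, NRT)}.
Projecting to city, dist (15 duplicate(s) eliminated): {(BOS, 1560), (CHI, 2730), (DC, 2730), (MIA, 1560), (SEA, 2730)}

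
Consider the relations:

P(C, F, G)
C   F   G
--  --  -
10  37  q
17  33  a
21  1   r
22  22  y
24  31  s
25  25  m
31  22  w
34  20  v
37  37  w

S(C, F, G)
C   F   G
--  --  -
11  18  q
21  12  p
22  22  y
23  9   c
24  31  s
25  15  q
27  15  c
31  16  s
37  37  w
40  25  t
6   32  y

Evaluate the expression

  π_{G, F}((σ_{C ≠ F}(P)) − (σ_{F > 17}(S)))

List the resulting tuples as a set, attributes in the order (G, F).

Selection C ≠ F: {(10, 37, q), (17, 33, a), (21, 1, r), (24, 31, s), (31, 22, w), (34, 20, v)}
Selection F > 17: {(11, 18, q), (22, 22, y), (24, 31, s), (37, 37, w), (40, 25, t), (6, 32, y)}
Set difference of the two operands is {(10, 37, q), (17, 33, a), (21, 1, r), (31, 22, w), (34, 20, v)}.
π_{G, F} gives {(a, 33), (q, 37), (r, 1), (v, 20), (w, 22)}.

{(a, 33), (q, 37), (r, 1), (v, 20), (w, 22)}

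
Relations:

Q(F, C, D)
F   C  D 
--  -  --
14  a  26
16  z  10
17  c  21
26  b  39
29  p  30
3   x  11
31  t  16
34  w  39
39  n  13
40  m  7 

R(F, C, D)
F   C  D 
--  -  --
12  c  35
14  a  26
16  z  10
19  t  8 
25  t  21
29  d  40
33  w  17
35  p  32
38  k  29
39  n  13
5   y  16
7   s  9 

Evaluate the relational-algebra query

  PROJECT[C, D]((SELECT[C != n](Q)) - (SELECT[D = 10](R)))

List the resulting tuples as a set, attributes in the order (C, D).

Filtering on C != n leaves {(14, a, 26), (16, z, 10), (17, c, 21), (26, b, 39), (29, p, 30), (3, x, 11), (31, t, 16), (34, w, 39), (40, m, 7)}.
Filtering on D = 10 leaves {(16, z, 10)}.
Difference: {(14, a, 26), (16, z, 10), (17, c, 21), (26, b, 39), (29, p, 30), (3, x, 11), (31, t, 16), (34, w, 39), (40, m, 7)} with {(16, z, 10)} → {(14, a, 26), (17, c, 21), (26, b, 39), (29, p, 30), (3, x, 11), (31, t, 16), (34, w, 39), (40, m, 7)}
π_{C, D} gives {(a, 26), (b, 39), (c, 21), (m, 7), (p, 30), (t, 16), (w, 39), (x, 11)}.

{(a, 26), (b, 39), (c, 21), (m, 7), (p, 30), (t, 16), (w, 39), (x, 11)}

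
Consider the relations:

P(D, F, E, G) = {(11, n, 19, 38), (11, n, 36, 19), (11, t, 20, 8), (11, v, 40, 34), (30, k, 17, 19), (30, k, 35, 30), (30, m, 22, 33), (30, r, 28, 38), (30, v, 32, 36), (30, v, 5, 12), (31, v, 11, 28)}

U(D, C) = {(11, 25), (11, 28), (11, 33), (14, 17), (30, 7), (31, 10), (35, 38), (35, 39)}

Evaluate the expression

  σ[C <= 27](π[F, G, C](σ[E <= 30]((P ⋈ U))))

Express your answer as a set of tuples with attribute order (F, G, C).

Natural join on D: {(11, n, 19, 38, 25), (11, n, 19, 38, 28), (11, n, 19, 38, 33), (11, n, 36, 19, 25), (11, n, 36, 19, 28), (11, n, 36, 19, 33), (11, t, 20, 8, 25), (11, t, 20, 8, 28), (11, t, 20, 8, 33), (11, v, 40, 34, 25), (11, v, 40, 34, 28), (11, v, 40, 34, 33), (30, k, 17, 19, 7), (30, k, 35, 30, 7), (30, m, 22, 33, 7), (30, r, 28, 38, 7), (30, v, 32, 36, 7), (30, v, 5, 12, 7), (31, v, 11, 28, 10)}
σ[E <= 30]: keep tuples satisfying E <= 30 → {(11, n, 19, 38, 25), (11, n, 19, 38, 28), (11, n, 19, 38, 33), (11, t, 20, 8, 25), (11, t, 20, 8, 28), (11, t, 20, 8, 33), (30, k, 17, 19, 7), (30, m, 22, 33, 7), (30, r, 28, 38, 7), (30, v, 5, 12, 7), (31, v, 11, 28, 10)}
Keep only column(s) F, G, C: {(k, 19, 7), (m, 33, 7), (n, 38, 25), (n, 38, 28), (n, 38, 33), (r, 38, 7), (t, 8, 25), (t, 8, 28), (t, 8, 33), (v, 12, 7), (v, 28, 10)}
σ[C <= 27]: keep tuples satisfying C <= 27 → {(k, 19, 7), (m, 33, 7), (n, 38, 25), (r, 38, 7), (t, 8, 25), (v, 12, 7), (v, 28, 10)}

{(k, 19, 7), (m, 33, 7), (n, 38, 25), (r, 38, 7), (t, 8, 25), (v, 12, 7), (v, 28, 10)}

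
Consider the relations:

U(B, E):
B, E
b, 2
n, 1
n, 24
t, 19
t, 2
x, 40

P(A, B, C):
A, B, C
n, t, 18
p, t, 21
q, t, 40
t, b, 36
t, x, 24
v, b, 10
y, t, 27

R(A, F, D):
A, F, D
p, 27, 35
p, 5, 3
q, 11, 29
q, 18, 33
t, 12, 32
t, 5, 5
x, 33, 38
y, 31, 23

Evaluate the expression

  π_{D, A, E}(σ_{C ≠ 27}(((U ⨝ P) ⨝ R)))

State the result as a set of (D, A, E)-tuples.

{(29, q, 19), (29, q, 2), (3, p, 19), (3, p, 2), (32, t, 2), (32, t, 40), (33, q, 19), (33, q, 2), (35, p, 19), (35, p, 2), (5, t, 2), (5, t, 40)}

Natural join on B: {(b, 2, t, 36), (b, 2, v, 10), (t, 19, n, 18), (t, 19, p, 21), (t, 19, q, 40), (t, 19, y, 27), (t, 2, n, 18), (t, 2, p, 21), (t, 2, q, 40), (t, 2, y, 27), (x, 40, t, 24)}
Natural join on A: {(b, 2, t, 36, 12, 32), (b, 2, t, 36, 5, 5), (t, 19, p, 21, 27, 35), (t, 19, p, 21, 5, 3), (t, 19, q, 40, 11, 29), (t, 19, q, 40, 18, 33), (t, 19, y, 27, 31, 23), (t, 2, p, 21, 27, 35), (t, 2, p, 21, 5, 3), (t, 2, q, 40, 11, 29), (t, 2, q, 40, 18, 33), (t, 2, y, 27, 31, 23), (x, 40, t, 24, 12, 32), (x, 40, t, 24, 5, 5)}
Apply σ_{C ≠ 27}; surviving tuples: {(b, 2, t, 36, 12, 32), (b, 2, t, 36, 5, 5), (t, 19, p, 21, 27, 35), (t, 19, p, 21, 5, 3), (t, 19, q, 40, 11, 29), (t, 19, q, 40, 18, 33), (t, 2, p, 21, 27, 35), (t, 2, p, 21, 5, 3), (t, 2, q, 40, 11, 29), (t, 2, q, 40, 18, 33), (x, 40, t, 24, 12, 32), (x, 40, t, 24, 5, 5)}
π_{D, A, E} gives {(29, q, 19), (29, q, 2), (3, p, 19), (3, p, 2), (32, t, 2), (32, t, 40), (33, q, 19), (33, q, 2), (35, p, 19), (35, p, 2), (5, t, 2), (5, t, 40)}.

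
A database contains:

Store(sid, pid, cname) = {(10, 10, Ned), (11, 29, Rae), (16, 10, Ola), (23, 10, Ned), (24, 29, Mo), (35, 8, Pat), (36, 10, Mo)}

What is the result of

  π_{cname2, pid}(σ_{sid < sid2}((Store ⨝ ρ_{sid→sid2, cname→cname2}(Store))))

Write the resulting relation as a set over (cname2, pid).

ρ[sid→sid2, cname→cname2]: schema becomes (sid2, pid, cname2); tuples unchanged.
Joining Store and ρ_{sid→sid2, cname→cname2}(Store) on pid yields {(10, 10, Ned, 10, Ned), (10, 10, Ned, 16, Ola), (10, 10, Ned, 23, Ned), (10, 10, Ned, 36, Mo), (11, 29, Rae, 11, Rae), (11, 29, Rae, 24, Mo), (16, 10, Ola, 10, Ned), (16, 10, Ola, 16, Ola), (16, 10, Ola, 23, Ned), (16, 10, Ola, 36, Mo), (23, 10, Ned, 10, Ned), (23, 10, Ned, 16, Ola), (23, 10, Ned, 23, Ned), (23, 10, Ned, 36, Mo), (24, 29, Mo, 11, Rae), (24, 29, Mo, 24, Mo), (35, 8, Pat, 35, Pat), (36, 10, Mo, 10, Ned), (36, 10, Mo, 16, Ola), (36, 10, Mo, 23, Ned), (36, 10, Mo, 36, Mo)}.
Selection sid < sid2: {(10, 10, Ned, 16, Ola), (10, 10, Ned, 23, Ned), (10, 10, Ned, 36, Mo), (11, 29, Rae, 24, Mo), (16, 10, Ola, 23, Ned), (16, 10, Ola, 36, Mo), (23, 10, Ned, 36, Mo)}
π[cname2, pid]: project onto (cname2, pid) (3 duplicate(s) eliminated) → {(Mo, 10), (Mo, 29), (Ned, 10), (Ola, 10)}

{(Mo, 10), (Mo, 29), (Ned, 10), (Ola, 10)}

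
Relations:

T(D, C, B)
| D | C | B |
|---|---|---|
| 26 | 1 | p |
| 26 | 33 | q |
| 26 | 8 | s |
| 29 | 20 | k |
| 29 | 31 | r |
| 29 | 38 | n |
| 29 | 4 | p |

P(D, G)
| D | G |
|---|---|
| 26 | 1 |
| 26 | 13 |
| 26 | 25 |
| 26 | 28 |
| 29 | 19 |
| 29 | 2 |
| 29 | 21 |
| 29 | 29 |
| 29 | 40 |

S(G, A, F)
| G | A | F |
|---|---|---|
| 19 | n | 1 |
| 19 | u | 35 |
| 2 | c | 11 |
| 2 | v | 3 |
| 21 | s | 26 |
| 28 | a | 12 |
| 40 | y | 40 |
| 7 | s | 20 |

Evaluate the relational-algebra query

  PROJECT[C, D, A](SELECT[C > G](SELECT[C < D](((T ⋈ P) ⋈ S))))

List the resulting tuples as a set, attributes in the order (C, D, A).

Natural join on D: {(26, 1, p, 1), (26, 1, p, 13), (26, 1, p, 25), (26, 1, p, 28), (26, 33, q, 1), (26, 33, q, 13), (26, 33, q, 25), (26, 33, q, 28), (26, 8, s, 1), (26, 8, s, 13), (26, 8, s, 25), (26, 8, s, 28), (29, 20, k, 19), (29, 20, k, 2), (29, 20, k, 21), (29, 20, k, 29), (29, 20, k, 40), (29, 31, r, 19), (29, 31, r, 2), (29, 31, r, 21), (29, 31, r, 29), (29, 31, r, 40), (29, 38, n, 19), (29, 38, n, 2), (29, 38, n, 21), (29, 38, n, 29), (29, 38, n, 40), (29, 4, p, 19), (29, 4, p, 2), (29, 4, p, 21), (29, 4, p, 29), (29, 4, p, 40)}
Natural join on G: {(26, 1, p, 28, a, 12), (26, 33, q, 28, a, 12), (26, 8, s, 28, a, 12), (29, 20, k, 19, n, 1), (29, 20, k, 19, u, 35), (29, 20, k, 2, c, 11), (29, 20, k, 2, v, 3), (29, 20, k, 21, s, 26), (29, 20, k, 40, y, 40), (29, 31, r, 19, n, 1), (29, 31, r, 19, u, 35), (29, 31, r, 2, c, 11), (29, 31, r, 2, v, 3), (29, 31, r, 21, s, 26), (29, 31, r, 40, y, 40), (29, 38, n, 19, n, 1), (29, 38, n, 19, u, 35), (29, 38, n, 2, c, 11), (29, 38, n, 2, v, 3), (29, 38, n, 21, s, 26), (29, 38, n, 40, y, 40), (29, 4, p, 19, n, 1), (29, 4, p, 19, u, 35), (29, 4, p, 2, c, 11), (29, 4, p, 2, v, 3), (29, 4, p, 21, s, 26), (29, 4, p, 40, y, 40)}
Filtering on C < D leaves {(26, 1, p, 28, a, 12), (26, 8, s, 28, a, 12), (29, 20, k, 19, n, 1), (29, 20, k, 19, u, 35), (29, 20, k, 2, c, 11), (29, 20, k, 2, v, 3), (29, 20, k, 21, s, 26), (29, 20, k, 40, y, 40), (29, 4, p, 19, n, 1), (29, 4, p, 19, u, 35), (29, 4, p, 2, c, 11), (29, 4, p, 2, v, 3), (29, 4, p, 21, s, 26), (29, 4, p, 40, y, 40)}.
Filtering on C > G leaves {(29, 20, k, 19, n, 1), (29, 20, k, 19, u, 35), (29, 20, k, 2, c, 11), (29, 20, k, 2, v, 3), (29, 4, p, 2, c, 11), (29, 4, p, 2, v, 3)}.
π_{C, D, A} gives {(20, 29, c), (20, 29, n), (20, 29, u), (20, 29, v), (4, 29, c), (4, 29, v)}.

{(20, 29, c), (20, 29, n), (20, 29, u), (20, 29, v), (4, 29, c), (4, 29, v)}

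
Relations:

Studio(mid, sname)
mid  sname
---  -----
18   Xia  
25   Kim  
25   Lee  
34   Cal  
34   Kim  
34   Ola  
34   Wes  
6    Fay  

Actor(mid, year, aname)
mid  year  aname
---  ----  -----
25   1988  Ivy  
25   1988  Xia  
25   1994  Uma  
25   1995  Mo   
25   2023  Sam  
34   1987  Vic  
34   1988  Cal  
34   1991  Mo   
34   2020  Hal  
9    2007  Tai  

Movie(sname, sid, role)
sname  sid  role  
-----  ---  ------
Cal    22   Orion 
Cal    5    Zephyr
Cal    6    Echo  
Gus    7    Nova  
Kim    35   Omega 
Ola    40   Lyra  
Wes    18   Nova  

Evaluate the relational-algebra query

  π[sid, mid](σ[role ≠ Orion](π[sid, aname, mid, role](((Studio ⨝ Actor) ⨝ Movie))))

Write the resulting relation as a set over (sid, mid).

{(18, 34), (35, 25), (35, 34), (40, 34), (5, 34), (6, 34)}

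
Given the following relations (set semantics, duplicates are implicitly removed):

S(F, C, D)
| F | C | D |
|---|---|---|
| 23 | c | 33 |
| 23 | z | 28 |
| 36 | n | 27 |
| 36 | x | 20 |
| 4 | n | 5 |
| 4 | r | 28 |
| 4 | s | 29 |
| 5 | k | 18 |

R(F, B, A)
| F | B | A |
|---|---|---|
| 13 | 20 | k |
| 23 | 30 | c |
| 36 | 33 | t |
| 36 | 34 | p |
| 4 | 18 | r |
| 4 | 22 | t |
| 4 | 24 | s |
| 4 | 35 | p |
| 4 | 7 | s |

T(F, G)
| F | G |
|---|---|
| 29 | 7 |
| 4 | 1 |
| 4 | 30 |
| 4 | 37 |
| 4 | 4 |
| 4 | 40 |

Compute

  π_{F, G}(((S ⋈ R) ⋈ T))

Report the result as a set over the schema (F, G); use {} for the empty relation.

{(4, 1), (4, 30), (4, 37), (4, 4), (4, 40)}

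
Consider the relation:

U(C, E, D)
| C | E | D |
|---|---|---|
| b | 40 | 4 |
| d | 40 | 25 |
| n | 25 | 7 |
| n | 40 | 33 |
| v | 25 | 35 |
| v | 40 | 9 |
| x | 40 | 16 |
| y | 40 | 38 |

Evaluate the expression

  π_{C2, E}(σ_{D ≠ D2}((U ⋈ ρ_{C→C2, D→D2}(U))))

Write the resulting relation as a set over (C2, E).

{(b, 40), (d, 40), (n, 25), (n, 40), (v, 25), (v, 40), (x, 40), (y, 40)}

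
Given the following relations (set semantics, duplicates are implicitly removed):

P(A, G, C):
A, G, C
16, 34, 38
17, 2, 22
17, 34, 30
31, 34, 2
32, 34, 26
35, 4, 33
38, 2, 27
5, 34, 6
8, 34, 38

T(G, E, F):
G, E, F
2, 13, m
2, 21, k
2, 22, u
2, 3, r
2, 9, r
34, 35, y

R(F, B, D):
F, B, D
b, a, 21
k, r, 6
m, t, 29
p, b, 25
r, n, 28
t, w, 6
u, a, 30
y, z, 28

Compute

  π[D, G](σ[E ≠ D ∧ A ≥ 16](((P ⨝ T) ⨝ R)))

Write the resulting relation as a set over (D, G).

{(28, 2), (28, 34), (29, 2), (30, 2), (6, 2)}

P ⋈ T (natural join on G): {(16, 34, 38, 35, y), (17, 2, 22, 13, m), (17, 2, 22, 21, k), (17, 2, 22, 22, u), (17, 2, 22, 3, r), (17, 2, 22, 9, r), (17, 34, 30, 35, y), (31, 34, 2, 35, y), (32, 34, 26, 35, y), (38, 2, 27, 13, m), (38, 2, 27, 21, k), (38, 2, 27, 22, u), (38, 2, 27, 3, r), (38, 2, 27, 9, r), (5, 34, 6, 35, y), (8, 34, 38, 35, y)}
(P ⨝ T) ⋈ R (natural join on F): {(16, 34, 38, 35, y, z, 28), (17, 2, 22, 13, m, t, 29), (17, 2, 22, 21, k, r, 6), (17, 2, 22, 22, u, a, 30), (17, 2, 22, 3, r, n, 28), (17, 2, 22, 9, r, n, 28), (17, 34, 30, 35, y, z, 28), (31, 34, 2, 35, y, z, 28), (32, 34, 26, 35, y, z, 28), (38, 2, 27, 13, m, t, 29), (38, 2, 27, 21, k, r, 6), (38, 2, 27, 22, u, a, 30), (38, 2, 27, 3, r, n, 28), (38, 2, 27, 9, r, n, 28), (5, 34, 6, 35, y, z, 28), (8, 34, 38, 35, y, z, 28)}
Apply σ_{E ≠ D ∧ A ≥ 16}; surviving tuples: {(16, 34, 38, 35, y, z, 28), (17, 2, 22, 13, m, t, 29), (17, 2, 22, 21, k, r, 6), (17, 2, 22, 22, u, a, 30), (17, 2, 22, 3, r, n, 28), (17, 2, 22, 9, r, n, 28), (17, 34, 30, 35, y, z, 28), (31, 34, 2, 35, y, z, 28), (32, 34, 26, 35, y, z, 28), (38, 2, 27, 13, m, t, 29), (38, 2, 27, 21, k, r, 6), (38, 2, 27, 22, u, a, 30), (38, 2, 27, 3, r, n, 28), (38, 2, 27, 9, r, n, 28)}
π_{D, G} gives {(28, 2), (28, 34), (29, 2), (30, 2), (6, 2)} (9 duplicate(s) eliminated).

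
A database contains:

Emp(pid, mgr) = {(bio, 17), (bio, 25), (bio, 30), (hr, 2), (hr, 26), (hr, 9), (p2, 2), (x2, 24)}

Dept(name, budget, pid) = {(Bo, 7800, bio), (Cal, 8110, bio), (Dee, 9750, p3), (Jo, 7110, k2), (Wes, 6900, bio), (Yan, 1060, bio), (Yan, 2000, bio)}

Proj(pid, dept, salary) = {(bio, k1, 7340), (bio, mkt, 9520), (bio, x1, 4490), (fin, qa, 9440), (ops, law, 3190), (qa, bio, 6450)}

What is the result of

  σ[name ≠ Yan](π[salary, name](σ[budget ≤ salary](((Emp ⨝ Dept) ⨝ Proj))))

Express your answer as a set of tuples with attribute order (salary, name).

Joining Emp and Dept on pid yields {(bio, 17, Bo, 7800), (bio, 17, Cal, 8110), (bio, 17, Wes, 6900), (bio, 17, Yan, 1060), (bio, 17, Yan, 2000), (bio, 25, Bo, 7800), (bio, 25, Cal, 8110), (bio, 25, Wes, 6900), (bio, 25, Yan, 1060), (bio, 25, Yan, 2000), (bio, 30, Bo, 7800), (bio, 30, Cal, 8110), (bio, 30, Wes, 6900), (bio, 30, Yan, 1060), (bio, 30, Yan, 2000)}.
Joining (Emp ⨝ Dept) and Proj on pid yields {(bio, 17, Bo, 7800, k1, 7340), (bio, 17, Bo, 7800, mkt, 9520), (bio, 17, Bo, 7800, x1, 4490), (bio, 17, Cal, 8110, k1, 7340), (bio, 17, Cal, 8110, mkt, 9520), (bio, 17, Cal, 8110, x1, 4490), (bio, 17, Wes, 6900, k1, 7340), (bio, 17, Wes, 6900, mkt, 9520), (bio, 17, Wes, 6900, x1, 4490), (bio, 17, Yan, 1060, k1, 7340), (bio, 17, Yan, 1060, mkt, 9520), (bio, 17, Yan, 1060, x1, 4490), (bio, 17, Yan, 2000, k1, 7340), (bio, 17, Yan, 2000, mkt, 9520), (bio, 17, Yan, 2000, x1, 4490), (bio, 25, Bo, 7800, k1, 7340), (bio, 25, Bo, 7800, mkt, 9520), (bio, 25, Bo, 7800, x1, 4490), (bio, 25, Cal, 8110, k1, 7340), (bio, 25, Cal, 8110, mkt, 9520), (bio, 25, Cal, 8110, x1, 4490), (bio, 25, Wes, 6900, k1, 7340), (bio, 25, Wes, 6900, mkt, 9520), (bio, 25, Wes, 6900, x1, 4490), (bio, 25, Yan, 1060, k1, 7340), (bio, 25, Yan, 1060, mkt, 9520), (bio, 25, Yan, 1060, x1, 4490), (bio, 25, Yan, 2000, k1, 7340), (bio, 25, Yan, 2000, mkt, 9520), (bio, 25, Yan, 2000, x1, 4490), (bio, 30, Bo, 7800, k1, 7340), (bio, 30, Bo, 7800, mkt, 9520), (bio, 30, Bo, 7800, x1, 4490), (bio, 30, Cal, 8110, k1, 7340), (bio, 30, Cal, 8110, mkt, 9520), (bio, 30, Cal, 8110, x1, 4490), (bio, 30, Wes, 6900, k1, 7340), (bio, 30, Wes, 6900, mkt, 9520), (bio, 30, Wes, 6900, x1, 4490), (bio, 30, Yan, 1060, k1, 7340), (bio, 30, Yan, 1060, mkt, 9520), (bio, 30, Yan, 1060, x1, 4490), (bio, 30, Yan, 2000, k1, 7340), (bio, 30, Yan, 2000, mkt, 9520), (bio, 30, Yan, 2000, x1, 4490)}.
Apply σ_{budget ≤ salary}; surviving tuples: {(bio, 17, Bo, 7800, mkt, 9520), (bio, 17, Cal, 8110, mkt, 9520), (bio, 17, Wes, 6900, k1, 7340), (bio, 17, Wes, 6900, mkt, 9520), (bio, 17, Yan, 1060, k1, 7340), (bio, 17, Yan, 1060, mkt, 9520), (bio, 17, Yan, 1060, x1, 4490), (bio, 17, Yan, 2000, k1, 7340), (bio, 17, Yan, 2000, mkt, 9520), (bio, 17, Yan, 2000, x1, 4490), (bio, 25, Bo, 7800, mkt, 9520), (bio, 25, Cal, 8110, mkt, 9520), (bio, 25, Wes, 6900, k1, 7340), (bio, 25, Wes, 6900, mkt, 9520), (bio, 25, Yan, 1060, k1, 7340), (bio, 25, Yan, 1060, mkt, 9520), (bio, 25, Yan, 1060, x1, 4490), (bio, 25, Yan, 2000, k1, 7340), (bio, 25, Yan, 2000, mkt, 9520), (bio, 25, Yan, 2000, x1, 4490), (bio, 30, Bo, 7800, mkt, 9520), (bio, 30, Cal, 8110, mkt, 9520), (bio, 30, Wes, 6900, k1, 7340), (bio, 30, Wes, 6900, mkt, 9520), (bio, 30, Yan, 1060, k1, 7340), (bio, 30, Yan, 1060, mkt, 9520), (bio, 30, Yan, 1060, x1, 4490), (bio, 30, Yan, 2000, k1, 7340), (bio, 30, Yan, 2000, mkt, 9520), (bio, 30, Yan, 2000, x1, 4490)}
π_{salary, name} gives {(4490, Yan), (7340, Wes), (7340, Yan), (9520, Bo), (9520, Cal), (9520, Wes), (9520, Yan)} (23 duplicate(s) eliminated).
Apply σ_{name ≠ Yan}; surviving tuples: {(7340, Wes), (9520, Bo), (9520, Cal), (9520, Wes)}

{(7340, Wes), (9520, Bo), (9520, Cal), (9520, Wes)}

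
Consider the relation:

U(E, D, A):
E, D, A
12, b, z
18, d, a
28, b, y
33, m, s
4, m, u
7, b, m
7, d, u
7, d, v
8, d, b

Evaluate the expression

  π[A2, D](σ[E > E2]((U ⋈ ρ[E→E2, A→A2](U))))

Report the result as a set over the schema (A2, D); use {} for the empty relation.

ρ[E→E2, A→A2]: schema becomes (E2, D, A2); tuples unchanged.
U ⋈ ρ[E→E2, A→A2](U) (natural join on D): {(12, b, z, 12, z), (12, b, z, 28, y), (12, b, z, 7, m), (18, d, a, 18, a), (18, d, a, 7, u), (18, d, a, 7, v), (18, d, a, 8, b), (28, b, y, 12, z), (28, b, y, 28, y), (28, b, y, 7, m), (33, m, s, 33, s), (33, m, s, 4, u), (4, m, u, 33, s), (4, m, u, 4, u), (7, b, m, 12, z), (7, b, m, 28, y), (7, b, m, 7, m), (7, d, u, 18, a), (7, d, u, 7, u), (7, d, u, 7, v), (7, d, u, 8, b), (7, d, v, 18, a), (7, d, v, 7, u), (7, d, v, 7, v), (7, d, v, 8, b), (8, d, b, 18, a), (8, d, b, 7, u), (8, d, b, 7, v), (8, d, b, 8, b)}
σ[E > E2]: keep tuples satisfying E > E2 → {(12, b, z, 7, m), (18, d, a, 7, u), (18, d, a, 7, v), (18, d, a, 8, b), (28, b, y, 12, z), (28, b, y, 7, m), (33, m, s, 4, u), (8, d, b, 7, u), (8, d, b, 7, v)}
π[A2, D]: project onto (A2, D) (3 duplicate(s) eliminated) → {(b, d), (m, b), (u, d), (u, m), (v, d), (z, b)}

{(b, d), (m, b), (u, d), (u, m), (v, d), (z, b)}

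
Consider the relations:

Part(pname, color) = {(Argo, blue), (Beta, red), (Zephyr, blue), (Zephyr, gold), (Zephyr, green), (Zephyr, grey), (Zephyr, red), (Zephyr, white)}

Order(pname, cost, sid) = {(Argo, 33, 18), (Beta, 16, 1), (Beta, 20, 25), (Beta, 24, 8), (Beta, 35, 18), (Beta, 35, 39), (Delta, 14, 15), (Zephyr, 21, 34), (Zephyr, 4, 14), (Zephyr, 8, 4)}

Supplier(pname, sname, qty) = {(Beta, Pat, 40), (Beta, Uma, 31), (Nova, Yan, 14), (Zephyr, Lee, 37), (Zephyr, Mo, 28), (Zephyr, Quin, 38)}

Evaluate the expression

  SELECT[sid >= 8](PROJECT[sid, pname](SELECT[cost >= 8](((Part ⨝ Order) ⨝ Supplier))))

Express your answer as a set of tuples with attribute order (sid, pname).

{(18, Beta), (25, Beta), (34, Zephyr), (39, Beta), (8, Beta)}

Part ⋈ Order (natural join on pname): {(Argo, blue, 33, 18), (Beta, red, 16, 1), (Beta, red, 20, 25), (Beta, red, 24, 8), (Beta, red, 35, 18), (Beta, red, 35, 39), (Zephyr, blue, 21, 34), (Zephyr, blue, 4, 14), (Zephyr, blue, 8, 4), (Zephyr, gold, 21, 34), (Zephyr, gold, 4, 14), (Zephyr, gold, 8, 4), (Zephyr, green, 21, 34), (Zephyr, green, 4, 14), (Zephyr, green, 8, 4), (Zephyr, grey, 21, 34), (Zephyr, grey, 4, 14), (Zephyr, grey, 8, 4), (Zephyr, red, 21, 34), (Zephyr, red, 4, 14), (Zephyr, red, 8, 4), (Zephyr, white, 21, 34), (Zephyr, white, 4, 14), (Zephyr, white, 8, 4)}
(Part ⨝ Order) ⋈ Supplier (natural join on pname): {(Beta, red, 16, 1, Pat, 40), (Beta, red, 16, 1, Uma, 31), (Beta, red, 20, 25, Pat, 40), (Beta, red, 20, 25, Uma, 31), (Beta, red, 24, 8, Pat, 40), (Beta, red, 24, 8, Uma, 31), (Beta, red, 35, 18, Pat, 40), (Beta, red, 35, 18, Uma, 31), (Beta, red, 35, 39, Pat, 40), (Beta, red, 35, 39, Uma, 31), (Zephyr, blue, 21, 34, Lee, 37), (Zephyr, blue, 21, 34, Mo, 28), (Zephyr, blue, 21, 34, Quin, 38), (Zephyr, blue, 4, 14, Lee, 37), (Zephyr, blue, 4, 14, Mo, 28), (Zephyr, blue, 4, 14, Quin, 38), (Zephyr, blue, 8, 4, Lee, 37), (Zephyr, blue, 8, 4, Mo, 28), (Zephyr, blue, 8, 4, Quin, 38), (Zephyr, gold, 21, 34, Lee, 37), (Zephyr, gold, 21, 34, Mo, 28), (Zephyr, gold, 21, 34, Quin, 38), (Zephyr, gold, 4, 14, Lee, 37), (Zephyr, gold, 4, 14, Mo, 28), (Zephyr, gold, 4, 14, Quin, 38), (Zephyr, gold, 8, 4, Lee, 37), (Zephyr, gold, 8, 4, Mo, 28), (Zephyr, gold, 8, 4, Quin, 38), (Zephyr, green, 21, 34, Lee, 37), (Zephyr, green, 21, 34, Mo, 28), (Zephyr, green, 21, 34, Quin, 38), (Zephyr, green, 4, 14, Lee, 37), (Zephyr, green, 4, 14, Mo, 28), (Zephyr, green, 4, 14, Quin, 38), (Zephyr, green, 8, 4, Lee, 37), (Zephyr, green, 8, 4, Mo, 28), (Zephyr, green, 8, 4, Quin, 38), (Zephyr, grey, 21, 34, Lee, 37), (Zephyr, grey, 21, 34, Mo, 28), (Zephyr, grey, 21, 34, Quin, 38), (Zephyr, grey, 4, 14, Lee, 37), (Zephyr, grey, 4, 14, Mo, 28), (Zephyr, grey, 4, 14, Quin, 38), (Zephyr, grey, 8, 4, Lee, 37), (Zephyr, grey, 8, 4, Mo, 28), (Zephyr, grey, 8, 4, Quin, 38), (Zephyr, red, 21, 34, Lee, 37), (Zephyr, red, 21, 34, Mo, 28), (Zephyr, red, 21, 34, Quin, 38), (Zephyr, red, 4, 14, Lee, 37), (Zephyr, red, 4, 14, Mo, 28), (Zephyr, red, 4, 14, Quin, 38), (Zephyr, red, 8, 4, Lee, 37), (Zephyr, red, 8, 4, Mo, 28), (Zephyr, red, 8, 4, Quin, 38), (Zephyr, white, 21, 34, Lee, 37), (Zephyr, white, 21, 34, Mo, 28), (Zephyr, white, 21, 34, Quin, 38), (Zephyr, white, 4, 14, Lee, 37), (Zephyr, white, 4, 14, Mo, 28), (Zephyr, white, 4, 14, Quin, 38), (Zephyr, white, 8, 4, Lee, 37), (Zephyr, white, 8, 4, Mo, 28), (Zephyr, white, 8, 4, Quin, 38)}
σ[cost >= 8]: keep tuples satisfying cost >= 8 → {(Beta, red, 16, 1, Pat, 40), (Beta, red, 16, 1, Uma, 31), (Beta, red, 20, 25, Pat, 40), (Beta, red, 20, 25, Uma, 31), (Beta, red, 24, 8, Pat, 40), (Beta, red, 24, 8, Uma, 31), (Beta, red, 35, 18, Pat, 40), (Beta, red, 35, 18, Uma, 31), (Beta, red, 35, 39, Pat, 40), (Beta, red, 35, 39, Uma, 31), (Zephyr, blue, 21, 34, Lee, 37), (Zephyr, blue, 21, 34, Mo, 28), (Zephyr, blue, 21, 34, Quin, 38), (Zephyr, blue, 8, 4, Lee, 37), (Zephyr, blue, 8, 4, Mo, 28), (Zephyr, blue, 8, 4, Quin, 38), (Zephyr, gold, 21, 34, Lee, 37), (Zephyr, gold, 21, 34, Mo, 28), (Zephyr, gold, 21, 34, Quin, 38), (Zephyr, gold, 8, 4, Lee, 37), (Zephyr, gold, 8, 4, Mo, 28), (Zephyr, gold, 8, 4, Quin, 38), (Zephyr, green, 21, 34, Lee, 37), (Zephyr, green, 21, 34, Mo, 28), (Zephyr, green, 21, 34, Quin, 38), (Zephyr, green, 8, 4, Lee, 37), (Zephyr, green, 8, 4, Mo, 28), (Zephyr, green, 8, 4, Quin, 38), (Zephyr, grey, 21, 34, Lee, 37), (Zephyr, grey, 21, 34, Mo, 28), (Zephyr, grey, 21, 34, Quin, 38), (Zephyr, grey, 8, 4, Lee, 37), (Zephyr, grey, 8, 4, Mo, 28), (Zephyr, grey, 8, 4, Quin, 38), (Zephyr, red, 21, 34, Lee, 37), (Zephyr, red, 21, 34, Mo, 28), (Zephyr, red, 21, 34, Quin, 38), (Zephyr, red, 8, 4, Lee, 37), (Zephyr, red, 8, 4, Mo, 28), (Zephyr, red, 8, 4, Quin, 38), (Zephyr, white, 21, 34, Lee, 37), (Zephyr, white, 21, 34, Mo, 28), (Zephyr, white, 21, 34, Quin, 38), (Zephyr, white, 8, 4, Lee, 37), (Zephyr, white, 8, 4, Mo, 28), (Zephyr, white, 8, 4, Quin, 38)}
π[sid, pname]: project onto (sid, pname) (39 duplicate(s) eliminated) → {(1, Beta), (18, Beta), (25, Beta), (34, Zephyr), (39, Beta), (4, Zephyr), (8, Beta)}
σ[sid >= 8]: keep tuples satisfying sid >= 8 → {(18, Beta), (25, Beta), (34, Zephyr), (39, Beta), (8, Beta)}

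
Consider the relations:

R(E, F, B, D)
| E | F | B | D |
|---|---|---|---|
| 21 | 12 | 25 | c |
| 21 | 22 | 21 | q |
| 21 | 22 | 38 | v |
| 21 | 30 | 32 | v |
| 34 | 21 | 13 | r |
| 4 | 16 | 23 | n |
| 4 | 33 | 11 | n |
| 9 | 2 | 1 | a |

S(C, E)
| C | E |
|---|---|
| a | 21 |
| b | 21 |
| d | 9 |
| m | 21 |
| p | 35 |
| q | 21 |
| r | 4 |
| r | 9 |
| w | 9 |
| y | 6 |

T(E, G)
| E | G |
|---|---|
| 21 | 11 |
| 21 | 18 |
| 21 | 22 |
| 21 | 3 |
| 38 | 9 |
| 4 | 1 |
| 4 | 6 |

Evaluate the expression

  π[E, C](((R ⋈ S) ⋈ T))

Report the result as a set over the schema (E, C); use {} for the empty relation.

{(21, a), (21, b), (21, m), (21, q), (4, r)}

R ⋈ S (natural join on E): {(21, 12, 25, c, a), (21, 12, 25, c, b), (21, 12, 25, c, m), (21, 12, 25, c, q), (21, 22, 21, q, a), (21, 22, 21, q, b), (21, 22, 21, q, m), (21, 22, 21, q, q), (21, 22, 38, v, a), (21, 22, 38, v, b), (21, 22, 38, v, m), (21, 22, 38, v, q), (21, 30, 32, v, a), (21, 30, 32, v, b), (21, 30, 32, v, m), (21, 30, 32, v, q), (4, 16, 23, n, r), (4, 33, 11, n, r), (9, 2, 1, a, d), (9, 2, 1, a, r), (9, 2, 1, a, w)}
(R ⋈ S) ⋈ T (natural join on E): {(21, 12, 25, c, a, 11), (21, 12, 25, c, a, 18), (21, 12, 25, c, a, 22), (21, 12, 25, c, a, 3), (21, 12, 25, c, b, 11), (21, 12, 25, c, b, 18), (21, 12, 25, c, b, 22), (21, 12, 25, c, b, 3), (21, 12, 25, c, m, 11), (21, 12, 25, c, m, 18), (21, 12, 25, c, m, 22), (21, 12, 25, c, m, 3), (21, 12, 25, c, q, 11), (21, 12, 25, c, q, 18), (21, 12, 25, c, q, 22), (21, 12, 25, c, q, 3), (21, 22, 21, q, a, 11), (21, 22, 21, q, a, 18), (21, 22, 21, q, a, 22), (21, 22, 21, q, a, 3), (21, 22, 21, q, b, 11), (21, 22, 21, q, b, 18), (21, 22, 21, q, b, 22), (21, 22, 21, q, b, 3), (21, 22, 21, q, m, 11), (21, 22, 21, q, m, 18), (21, 22, 21, q, m, 22), (21, 22, 21, q, m, 3), (21, 22, 21, q, q, 11), (21, 22, 21, q, q, 18), (21, 22, 21, q, q, 22), (21, 22, 21, q, q, 3), (21, 22, 38, v, a, 11), (21, 22, 38, v, a, 18), (21, 22, 38, v, a, 22), (21, 22, 38, v, a, 3), (21, 22, 38, v, b, 11), (21, 22, 38, v, b, 18), (21, 22, 38, v, b, 22), (21, 22, 38, v, b, 3), (21, 22, 38, v, m, 11), (21, 22, 38, v, m, 18), (21, 22, 38, v, m, 22), (21, 22, 38, v, m, 3), (21, 22, 38, v, q, 11), (21, 22, 38, v, q, 18), (21, 22, 38, v, q, 22), (21, 22, 38, v, q, 3), (21, 30, 32, v, a, 11), (21, 30, 32, v, a, 18), (21, 30, 32, v, a, 22), (21, 30, 32, v, a, 3), (21, 30, 32, v, b, 11), (21, 30, 32, v, b, 18), (21, 30, 32, v, b, 22), (21, 30, 32, v, b, 3), (21, 30, 32, v, m, 11), (21, 30, 32, v, m, 18), (21, 30, 32, v, m, 22), (21, 30, 32, v, m, 3), (21, 30, 32, v, q, 11), (21, 30, 32, v, q, 18), (21, 30, 32, v, q, 22), (21, 30, 32, v, q, 3), (4, 16, 23, n, r, 1), (4, 16, 23, n, r, 6), (4, 33, 11, n, r, 1), (4, 33, 11, n, r, 6)}
π[E, C]: project onto (E, C) (63 duplicate(s) eliminated) → {(21, a), (21, b), (21, m), (21, q), (4, r)}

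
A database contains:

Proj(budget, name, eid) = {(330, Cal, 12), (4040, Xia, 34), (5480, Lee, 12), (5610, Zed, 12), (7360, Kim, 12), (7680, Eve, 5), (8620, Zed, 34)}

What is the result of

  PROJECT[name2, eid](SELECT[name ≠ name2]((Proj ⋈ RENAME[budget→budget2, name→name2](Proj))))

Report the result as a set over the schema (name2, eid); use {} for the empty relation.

{(Cal, 12), (Kim, 12), (Lee, 12), (Xia, 34), (Zed, 12), (Zed, 34)}

ρ[budget→budget2, name→name2]: schema becomes (budget2, name2, eid); tuples unchanged.
Joining Proj and RENAME[budget→budget2, name→name2](Proj) on eid yields {(330, Cal, 12, 330, Cal), (330, Cal, 12, 5480, Lee), (330, Cal, 12, 5610, Zed), (330, Cal, 12, 7360, Kim), (4040, Xia, 34, 4040, Xia), (4040, Xia, 34, 8620, Zed), (5480, Lee, 12, 330, Cal), (5480, Lee, 12, 5480, Lee), (5480, Lee, 12, 5610, Zed), (5480, Lee, 12, 7360, Kim), (5610, Zed, 12, 330, Cal), (5610, Zed, 12, 5480, Lee), (5610, Zed, 12, 5610, Zed), (5610, Zed, 12, 7360, Kim), (7360, Kim, 12, 330, Cal), (7360, Kim, 12, 5480, Lee), (7360, Kim, 12, 5610, Zed), (7360, Kim, 12, 7360, Kim), (7680, Eve, 5, 7680, Eve), (8620, Zed, 34, 4040, Xia), (8620, Zed, 34, 8620, Zed)}.
σ[name ≠ name2]: keep tuples satisfying name ≠ name2 → {(330, Cal, 12, 5480, Lee), (330, Cal, 12, 5610, Zed), (330, Cal, 12, 7360, Kim), (4040, Xia, 34, 8620, Zed), (5480, Lee, 12, 330, Cal), (5480, Lee, 12, 5610, Zed), (5480, Lee, 12, 7360, Kim), (5610, Zed, 12, 330, Cal), (5610, Zed, 12, 5480, Lee), (5610, Zed, 12, 7360, Kim), (7360, Kim, 12, 330, Cal), (7360, Kim, 12, 5480, Lee), (7360, Kim, 12, 5610, Zed), (8620, Zed, 34, 4040, Xia)}
π_{name2, eid} gives {(Cal, 12), (Kim, 12), (Lee, 12), (Xia, 34), (Zed, 12), (Zed, 34)} (8 duplicate(s) eliminated).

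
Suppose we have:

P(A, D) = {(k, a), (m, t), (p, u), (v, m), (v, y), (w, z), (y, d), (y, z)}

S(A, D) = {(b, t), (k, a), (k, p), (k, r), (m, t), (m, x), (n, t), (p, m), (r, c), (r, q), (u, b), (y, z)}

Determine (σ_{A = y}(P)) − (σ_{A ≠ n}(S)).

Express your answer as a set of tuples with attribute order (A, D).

Filtering on A = y leaves {(y, d), (y, z)}.
Filtering on A ≠ n leaves {(b, t), (k, a), (k, p), (k, r), (m, t), (m, x), (p, m), (r, c), (r, q), (u, b), (y, z)}.
Difference: {(y, d), (y, z)} with {(b, t), (k, a), (k, p), (k, r), (m, t), (m, x), (p, m), (r, c), (r, q), (u, b), (y, z)} → {(y, d)}

{(y, d)}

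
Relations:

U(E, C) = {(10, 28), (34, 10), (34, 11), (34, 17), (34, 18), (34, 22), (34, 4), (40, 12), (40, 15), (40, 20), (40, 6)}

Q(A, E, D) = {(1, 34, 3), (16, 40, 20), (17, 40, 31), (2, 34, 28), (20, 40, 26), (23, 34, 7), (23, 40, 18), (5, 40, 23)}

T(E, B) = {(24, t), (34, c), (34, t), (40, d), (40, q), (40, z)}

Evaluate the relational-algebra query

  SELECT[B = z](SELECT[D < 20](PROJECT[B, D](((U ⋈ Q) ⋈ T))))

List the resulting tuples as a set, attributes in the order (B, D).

{(z, 18)}

Natural join on E: {(34, 10, 1, 3), (34, 10, 2, 28), (34, 10, 23, 7), (34, 11, 1, 3), (34, 11, 2, 28), (34, 11, 23, 7), (34, 17, 1, 3), (34, 17, 2, 28), (34, 17, 23, 7), (34, 18, 1, 3), (34, 18, 2, 28), (34, 18, 23, 7), (34, 22, 1, 3), (34, 22, 2, 28), (34, 22, 23, 7), (34, 4, 1, 3), (34, 4, 2, 28), (34, 4, 23, 7), (40, 12, 16, 20), (40, 12, 17, 31), (40, 12, 20, 26), (40, 12, 23, 18), (40, 12, 5, 23), (40, 15, 16, 20), (40, 15, 17, 31), (40, 15, 20, 26), (40, 15, 23, 18), (40, 15, 5, 23), (40, 20, 16, 20), (40, 20, 17, 31), (40, 20, 20, 26), (40, 20, 23, 18), (40, 20, 5, 23), (40, 6, 16, 20), (40, 6, 17, 31), (40, 6, 20, 26), (40, 6, 23, 18), (40, 6, 5, 23)}
Natural join on E: {(34, 10, 1, 3, c), (34, 10, 1, 3, t), (34, 10, 2, 28, c), (34, 10, 2, 28, t), (34, 10, 23, 7, c), (34, 10, 23, 7, t), (34, 11, 1, 3, c), (34, 11, 1, 3, t), (34, 11, 2, 28, c), (34, 11, 2, 28, t), (34, 11, 23, 7, c), (34, 11, 23, 7, t), (34, 17, 1, 3, c), (34, 17, 1, 3, t), (34, 17, 2, 28, c), (34, 17, 2, 28, t), (34, 17, 23, 7, c), (34, 17, 23, 7, t), (34, 18, 1, 3, c), (34, 18, 1, 3, t), (34, 18, 2, 28, c), (34, 18, 2, 28, t), (34, 18, 23, 7, c), (34, 18, 23, 7, t), (34, 22, 1, 3, c), (34, 22, 1, 3, t), (34, 22, 2, 28, c), (34, 22, 2, 28, t), (34, 22, 23, 7, c), (34, 22, 23, 7, t), (34, 4, 1, 3, c), (34, 4, 1, 3, t), (34, 4, 2, 28, c), (34, 4, 2, 28, t), (34, 4, 23, 7, c), (34, 4, 23, 7, t), (40, 12, 16, 20, d), (40, 12, 16, 20, q), (40, 12, 16, 20, z), (40, 12, 17, 31, d), (40, 12, 17, 31, q), (40, 12, 17, 31, z), (40, 12, 20, 26, d), (40, 12, 20, 26, q), (40, 12, 20, 26, z), (40, 12, 23, 18, d), (40, 12, 23, 18, q), (40, 12, 23, 18, z), (40, 12, 5, 23, d), (40, 12, 5, 23, q), (40, 12, 5, 23, z), (40, 15, 16, 20, d), (40, 15, 16, 20, q), (40, 15, 16, 20, z), (40, 15, 17, 31, d), (40, 15, 17, 31, q), (40, 15, 17, 31, z), (40, 15, 20, 26, d), (40, 15, 20, 26, q), (40, 15, 20, 26, z), (40, 15, 23, 18, d), (40, 15, 23, 18, q), (40, 15, 23, 18, z), (40, 15, 5, 23, d), (40, 15, 5, 23, q), (40, 15, 5, 23, z), (40, 20, 16, 20, d), (40, 20, 16, 20, q), (40, 20, 16, 20, z), (40, 20, 17, 31, d), (40, 20, 17, 31, q), (40, 20, 17, 31, z), (40, 20, 20, 26, d), (40, 20, 20, 26, q), (40, 20, 20, 26, z), (40, 20, 23, 18, d), (40, 20, 23, 18, q), (40, 20, 23, 18, z), (40, 20, 5, 23, d), (40, 20, 5, 23, q), (40, 20, 5, 23, z), (40, 6, 16, 20, d), (40, 6, 16, 20, q), (40, 6, 16, 20, z), (40, 6, 17, 31, d), (40, 6, 17, 31, q), (40, 6, 17, 31, z), (40, 6, 20, 26, d), (40, 6, 20, 26, q), (40, 6, 20, 26, z), (40, 6, 23, 18, d), (40, 6, 23, 18, q), (40, 6, 23, 18, z), (40, 6, 5, 23, d), (40, 6, 5, 23, q), (40, 6, 5, 23, z)}
π_{B, D} gives {(c, 28), (c, 3), (c, 7), (d, 18), (d, 20), (d, 23), (d, 26), (d, 31), (q, 18), (q, 20), (q, 23), (q, 26), (q, 31), (t, 28), (t, 3), (t, 7), (z, 18), (z, 20), (z, 23), (z, 26), (z, 31)} (75 duplicate(s) eliminated).
Apply σ_{D < 20}; surviving tuples: {(c, 3), (c, 7), (d, 18), (q, 18), (t, 3), (t, 7), (z, 18)}
Apply σ_{B = z}; surviving tuples: {(z, 18)}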